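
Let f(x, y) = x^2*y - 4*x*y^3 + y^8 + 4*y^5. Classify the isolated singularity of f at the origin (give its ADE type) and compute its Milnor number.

Type D9, Milnor number mu = 9.

The Hessian of f at 0 has rank 0. Corank 2; j^3 = x^2*y has shape L^2 M (L != M), so D-series; mu = 9 gives D_9.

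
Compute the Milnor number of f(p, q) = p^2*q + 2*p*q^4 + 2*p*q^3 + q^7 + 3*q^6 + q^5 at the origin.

7

The Hessian of f at 0 has rank 0. Corank 2; j^3 = p^2*q has shape L^2 M (L != M), so D-series; mu = 7 gives D_7.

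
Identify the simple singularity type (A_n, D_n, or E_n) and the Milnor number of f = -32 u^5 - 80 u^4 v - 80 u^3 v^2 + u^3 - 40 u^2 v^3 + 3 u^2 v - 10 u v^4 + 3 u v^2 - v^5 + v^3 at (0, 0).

Type E_8, Milnor number mu = 8.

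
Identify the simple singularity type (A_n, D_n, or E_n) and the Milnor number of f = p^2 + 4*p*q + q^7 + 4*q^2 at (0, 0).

Type A6, Milnor number mu = 6.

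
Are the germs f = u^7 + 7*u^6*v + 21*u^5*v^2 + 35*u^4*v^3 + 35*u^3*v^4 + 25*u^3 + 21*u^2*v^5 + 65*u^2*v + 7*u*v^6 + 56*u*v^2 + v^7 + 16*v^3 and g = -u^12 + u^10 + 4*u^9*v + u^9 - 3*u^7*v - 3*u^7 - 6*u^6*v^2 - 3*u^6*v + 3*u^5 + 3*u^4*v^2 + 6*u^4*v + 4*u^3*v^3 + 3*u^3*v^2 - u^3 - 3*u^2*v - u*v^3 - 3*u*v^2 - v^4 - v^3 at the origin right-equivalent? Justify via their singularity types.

No.

The Hessian of f at 0 has rank 0. Corank 2; j^3 = (u + v)*(5*u + 4*v)^2 has shape L^2 M (L != M), so D-series; mu = 8 gives D_8. The Hessian of g at 0 has rank 0. Corank 2; j^3 = -(u + v)^3 is a perfect cube, so E-series; the 4-jet and mu = 7 give E_7. f is D_8 but g is E_7, hence not right-equivalent.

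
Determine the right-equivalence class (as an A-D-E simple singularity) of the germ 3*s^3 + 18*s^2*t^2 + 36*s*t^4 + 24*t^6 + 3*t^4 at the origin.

The Hessian of f at 0 has rank 0. Corank 2; j^3 = 3*s^3 is a perfect cube, so E-series; the 4-jet and mu = 6 give E_6.

E_{6}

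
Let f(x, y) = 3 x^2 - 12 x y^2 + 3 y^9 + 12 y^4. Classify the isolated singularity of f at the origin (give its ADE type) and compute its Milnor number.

The Hessian of f at 0 has rank 1. Corank 1: A-series; mu = 8 gives A_8.

Type A8, Milnor number mu = 8.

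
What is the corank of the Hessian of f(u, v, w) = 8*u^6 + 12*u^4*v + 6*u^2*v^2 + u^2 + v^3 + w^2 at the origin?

1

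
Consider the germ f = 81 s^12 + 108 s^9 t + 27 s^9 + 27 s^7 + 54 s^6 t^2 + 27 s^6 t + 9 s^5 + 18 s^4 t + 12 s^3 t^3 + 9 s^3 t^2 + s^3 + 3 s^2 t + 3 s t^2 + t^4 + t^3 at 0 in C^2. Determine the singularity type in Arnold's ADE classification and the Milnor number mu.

The Hessian of f at 0 is [[0, 0], [0, 0]] with rank 0, so corank 2. A Groebner basis of the Jacobian ideal J(f) in C{s,t} is {t^3, s^2 + 2*s*t + t^2}; counting standard monomials gives mu = 6. Corank 2; j^3 = (s + t)^3 is a perfect cube, so E-series; the 4-jet and mu = 6 give E_6.

Type E_{6}, Milnor number mu = 6.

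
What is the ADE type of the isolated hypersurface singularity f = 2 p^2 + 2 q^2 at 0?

A1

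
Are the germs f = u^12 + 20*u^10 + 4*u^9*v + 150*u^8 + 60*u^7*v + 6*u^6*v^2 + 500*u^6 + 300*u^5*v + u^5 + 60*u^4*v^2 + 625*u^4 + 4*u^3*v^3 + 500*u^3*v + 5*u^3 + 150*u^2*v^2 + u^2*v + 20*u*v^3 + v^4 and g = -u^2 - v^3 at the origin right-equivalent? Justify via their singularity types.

No.

The Hessian of f at 0 has rank 0. Corank 2; j^3 = u^2*(5*u + v) has shape L^2 M (L != M), so D-series; mu = 5 gives D_5. The Hessian of g at 0 has rank 1. Corank 1: A-series; mu = 2 gives A_2. f is D_5 but g is A_2, hence not right-equivalent.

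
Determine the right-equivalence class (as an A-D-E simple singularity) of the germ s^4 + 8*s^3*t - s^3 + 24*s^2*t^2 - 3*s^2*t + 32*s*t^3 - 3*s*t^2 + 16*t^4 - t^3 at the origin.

E_{6}

The Hessian of f at 0 has rank 0. Corank 2; j^3 = -(s + t)^3 is a perfect cube, so E-series; the 4-jet and mu = 6 give E_6.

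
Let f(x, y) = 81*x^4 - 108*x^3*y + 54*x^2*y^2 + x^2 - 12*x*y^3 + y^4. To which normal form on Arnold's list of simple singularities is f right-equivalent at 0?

The Hessian of f at 0 is [[2, 0], [0, 0]] with rank 1, so corank 1. A Groebner basis of the Jacobian ideal J(f) in C{x,y} is {y^3, x}; counting standard monomials gives mu = 3. Corank 1: A-series; mu = 3 gives A_3.

A3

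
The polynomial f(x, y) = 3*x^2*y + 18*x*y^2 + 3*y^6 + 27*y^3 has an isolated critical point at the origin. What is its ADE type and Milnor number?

Type D_{7}, Milnor number mu = 7.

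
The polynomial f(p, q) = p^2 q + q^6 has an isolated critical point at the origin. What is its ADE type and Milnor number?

The Hessian of f at 0 has rank 0. Corank 2; j^3 = p^2*q has shape L^2 M (L != M), so D-series; mu = 7 gives D_7.

Type D7, Milnor number mu = 7.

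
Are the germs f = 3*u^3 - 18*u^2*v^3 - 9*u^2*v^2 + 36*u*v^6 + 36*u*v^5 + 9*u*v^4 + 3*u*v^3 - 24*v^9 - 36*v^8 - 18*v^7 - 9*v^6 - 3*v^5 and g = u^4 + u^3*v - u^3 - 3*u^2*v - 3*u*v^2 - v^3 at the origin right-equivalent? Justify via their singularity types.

Yes.

The Hessian of f at 0 has rank 0. Corank 2; j^3 = 3*u^3 is a perfect cube, so E-series; the 4-jet and mu = 7 give E_7. The Hessian of g at 0 has rank 0. Corank 2; j^3 = -(u + v)^3 is a perfect cube, so E-series; the 4-jet and mu = 7 give E_7. Both have type E_7, hence right-equivalent.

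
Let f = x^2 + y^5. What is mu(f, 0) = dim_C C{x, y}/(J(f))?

The Hessian of f at 0 is [[2, 0], [0, 0]] with rank 1, so corank 1. A Groebner basis of the Jacobian ideal J(f) in C{x,y} is {y^4, x}; counting standard monomials gives mu = 4. Corank 1: A-series; mu = 4 gives A_4.

4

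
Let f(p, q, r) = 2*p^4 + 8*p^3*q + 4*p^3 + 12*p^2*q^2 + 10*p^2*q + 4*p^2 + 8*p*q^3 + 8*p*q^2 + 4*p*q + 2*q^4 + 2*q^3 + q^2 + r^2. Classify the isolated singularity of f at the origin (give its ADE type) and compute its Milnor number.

Type A_{3}, Milnor number mu = 3.

The Hessian of f at 0 is [[8, 4, 0], [4, 2, 0], [0, 0, 2]] with rank 2, so corank 1. A Groebner basis of the Jacobian ideal J(f) in C{p,q,r} is {p^2 + 2*p + q, p*q - 4*p - 2*q, 8*p + q^2 + 4*q, r}; counting standard monomials gives mu = 3. Corank 1: A-series; mu = 3 gives A_3.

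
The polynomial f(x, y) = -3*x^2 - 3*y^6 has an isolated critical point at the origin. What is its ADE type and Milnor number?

Type A_{5}, Milnor number mu = 5.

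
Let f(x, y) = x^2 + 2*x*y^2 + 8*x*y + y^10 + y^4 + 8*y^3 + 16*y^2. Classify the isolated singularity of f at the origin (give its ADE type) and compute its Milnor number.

Type A_9, Milnor number mu = 9.

The Hessian of f at 0 has rank 1. Corank 1: A-series; mu = 9 gives A_9.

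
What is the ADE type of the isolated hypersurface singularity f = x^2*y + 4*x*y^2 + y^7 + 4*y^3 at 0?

D_{8}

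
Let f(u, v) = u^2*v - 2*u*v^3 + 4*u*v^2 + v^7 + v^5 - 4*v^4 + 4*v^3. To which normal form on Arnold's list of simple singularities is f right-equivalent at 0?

D_8

The Hessian of f at 0 has rank 0. Corank 2; j^3 = v*(u + 2*v)^2 has shape L^2 M (L != M), so D-series; mu = 8 gives D_8.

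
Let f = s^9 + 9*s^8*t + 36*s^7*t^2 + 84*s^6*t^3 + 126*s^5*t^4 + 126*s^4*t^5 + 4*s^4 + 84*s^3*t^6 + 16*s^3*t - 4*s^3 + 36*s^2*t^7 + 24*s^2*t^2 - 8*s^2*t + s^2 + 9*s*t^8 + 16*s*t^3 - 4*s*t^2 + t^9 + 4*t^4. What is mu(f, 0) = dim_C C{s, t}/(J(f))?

The Hessian of f at 0 is [[2, 0], [0, 0]] with rank 1, so corank 1. A Groebner basis of the Jacobian ideal J(f) in C{s,t} is {-21*s*t^2/4 + 9*s*t/4 - 7*s/32 + t^5 + 5*t^4/4 - 11*t^3/4 + 7*t^2/16, s*t^3 - 5*s*t^2/4 + 3*s*t/8 - s/32 + 3*t^4/4 - t^3/2 + t^2/16, s^2 + 2*s*t - s/2 + t^2}; counting standard monomials gives mu = 8. Corank 1: A-series; mu = 8 gives A_8.

8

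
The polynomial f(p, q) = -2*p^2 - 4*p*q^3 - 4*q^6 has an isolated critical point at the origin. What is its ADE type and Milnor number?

Type A5, Milnor number mu = 5.

The Hessian of f at 0 has rank 1. Corank 1: A-series; mu = 5 gives A_5.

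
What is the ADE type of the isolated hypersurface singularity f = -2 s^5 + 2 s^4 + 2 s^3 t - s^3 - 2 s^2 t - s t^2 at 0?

D_6

The Hessian of f at 0 has rank 0. Corank 2; j^3 = -s*(s + t)^2 has shape L^2 M (L != M), so D-series; mu = 6 gives D_6.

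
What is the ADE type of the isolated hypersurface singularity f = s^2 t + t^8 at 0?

D_9

The Hessian of f at 0 has rank 0. Corank 2; j^3 = s^2*t has shape L^2 M (L != M), so D-series; mu = 9 gives D_9.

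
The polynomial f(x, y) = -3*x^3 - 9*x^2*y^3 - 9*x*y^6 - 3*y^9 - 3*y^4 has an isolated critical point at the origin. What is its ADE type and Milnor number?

Type E_{6}, Milnor number mu = 6.

The Hessian of f at 0 has rank 0. Corank 2; j^3 = -3*x^3 is a perfect cube, so E-series; the 4-jet and mu = 6 give E_6.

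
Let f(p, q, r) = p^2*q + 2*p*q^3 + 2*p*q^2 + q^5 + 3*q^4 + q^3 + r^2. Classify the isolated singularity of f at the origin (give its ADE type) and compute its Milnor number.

The Hessian of f at 0 is [[0, 0, 0], [0, 0, 0], [0, 0, 2]] with rank 1, so corank 2. A Groebner basis of the Jacobian ideal J(f) in C{p,q,r} is {p*q^2 - p*q - q^2, p*q + q^3 + q^2, p^2 - 2*p*q - 3*q^2, r}; counting standard monomials gives mu = 5. Corank 2; j^3 = q*(p + q)^2 has shape L^2 M (L != M), so D-series; mu = 5 gives D_5.

Type D_{5}, Milnor number mu = 5.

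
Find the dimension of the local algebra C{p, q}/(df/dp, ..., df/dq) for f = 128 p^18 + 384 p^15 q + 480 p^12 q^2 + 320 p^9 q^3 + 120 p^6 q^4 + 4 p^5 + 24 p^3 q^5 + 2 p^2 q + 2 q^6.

7

The Hessian of f at 0 is [[0, 0], [0, 0]] with rank 0, so corank 2. A Groebner basis of the Jacobian ideal J(f) in C{p,q} is {p^2/6 + q^5, p^3, p*q}; counting standard monomials gives mu = 7. Corank 2; j^3 = 2*p^2*q has shape L^2 M (L != M), so D-series; mu = 7 gives D_7.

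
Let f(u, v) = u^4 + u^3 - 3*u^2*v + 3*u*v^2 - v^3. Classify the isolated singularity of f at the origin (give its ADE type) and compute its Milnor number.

The Hessian of f at 0 is [[0, 0], [0, 0]] with rank 0, so corank 2. A Groebner basis of the Jacobian ideal J(f) in C{u,v} is {v^4, u*v^2 - 2*v^3/3, u^2 - 2*u*v + v^2}; counting standard monomials gives mu = 6. Corank 2; j^3 = (u - v)^3 is a perfect cube, so E-series; the 4-jet and mu = 6 give E_6.

Type E_6, Milnor number mu = 6.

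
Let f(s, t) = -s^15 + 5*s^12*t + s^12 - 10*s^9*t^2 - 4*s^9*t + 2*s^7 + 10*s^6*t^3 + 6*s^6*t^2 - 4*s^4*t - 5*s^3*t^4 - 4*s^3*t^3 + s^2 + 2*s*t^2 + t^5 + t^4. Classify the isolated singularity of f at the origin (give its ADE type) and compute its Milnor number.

Type A4, Milnor number mu = 4.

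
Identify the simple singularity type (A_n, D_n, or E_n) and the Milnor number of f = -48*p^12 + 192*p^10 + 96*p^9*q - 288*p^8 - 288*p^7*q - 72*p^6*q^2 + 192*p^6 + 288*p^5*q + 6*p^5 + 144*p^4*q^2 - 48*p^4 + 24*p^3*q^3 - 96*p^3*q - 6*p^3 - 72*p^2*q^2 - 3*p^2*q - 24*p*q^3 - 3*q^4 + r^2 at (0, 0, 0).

Type D_5, Milnor number mu = 5.

The Hessian of f at 0 has rank 1. Corank 2; j^3 = -3*p^2*(2*p + q) has shape L^2 M (L != M), so D-series; mu = 5 gives D_5.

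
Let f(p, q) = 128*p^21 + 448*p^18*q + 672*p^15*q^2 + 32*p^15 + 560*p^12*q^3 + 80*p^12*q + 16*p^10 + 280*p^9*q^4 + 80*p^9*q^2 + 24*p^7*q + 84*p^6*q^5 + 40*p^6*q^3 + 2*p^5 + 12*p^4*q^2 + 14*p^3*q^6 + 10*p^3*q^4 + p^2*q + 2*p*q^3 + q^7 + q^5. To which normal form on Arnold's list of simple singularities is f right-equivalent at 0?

D_8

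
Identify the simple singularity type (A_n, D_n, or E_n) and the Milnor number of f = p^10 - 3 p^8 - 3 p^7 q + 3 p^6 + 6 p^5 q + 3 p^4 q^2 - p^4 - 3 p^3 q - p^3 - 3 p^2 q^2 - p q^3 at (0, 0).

The Hessian of f at 0 has rank 0. Corank 2; j^3 = -p^3 is a perfect cube, so E-series; the 4-jet and mu = 7 give E_7.

Type E_7, Milnor number mu = 7.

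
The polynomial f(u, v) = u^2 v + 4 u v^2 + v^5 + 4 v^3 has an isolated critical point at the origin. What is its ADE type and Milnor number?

Type D_6, Milnor number mu = 6.

The Hessian of f at 0 is [[0, 0], [0, 0]] with rank 0, so corank 2. A Groebner basis of the Jacobian ideal J(f) in C{u,v} is {u^2/5 + v^4 - 4*v^2/5, u^3 + 8*v^3, u*v + 2*v^2}; counting standard monomials gives mu = 6. Corank 2; j^3 = v*(u + 2*v)^2 has shape L^2 M (L != M), so D-series; mu = 6 gives D_6.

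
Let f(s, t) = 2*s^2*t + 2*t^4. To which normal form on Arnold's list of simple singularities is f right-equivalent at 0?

The Hessian of f at 0 is [[0, 0], [0, 0]] with rank 0, so corank 2. A Groebner basis of the Jacobian ideal J(f) in C{s,t} is {s^3, s^2/4 + t^3, s*t}; counting standard monomials gives mu = 5. Corank 2; j^3 = 2*s^2*t has shape L^2 M (L != M), so D-series; mu = 5 gives D_5.

D5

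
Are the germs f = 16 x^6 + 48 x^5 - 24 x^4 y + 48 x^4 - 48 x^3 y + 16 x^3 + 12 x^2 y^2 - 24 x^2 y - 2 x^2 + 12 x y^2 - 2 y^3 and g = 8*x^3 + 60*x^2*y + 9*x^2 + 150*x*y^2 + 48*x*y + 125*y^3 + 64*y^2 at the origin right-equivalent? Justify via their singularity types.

Yes.

The Hessian of f at 0 has rank 1. Corank 1: A-series; mu = 2 gives A_2. The Hessian of g at 0 has rank 1. Corank 1: A-series; mu = 2 gives A_2. Both have type A_2, hence right-equivalent.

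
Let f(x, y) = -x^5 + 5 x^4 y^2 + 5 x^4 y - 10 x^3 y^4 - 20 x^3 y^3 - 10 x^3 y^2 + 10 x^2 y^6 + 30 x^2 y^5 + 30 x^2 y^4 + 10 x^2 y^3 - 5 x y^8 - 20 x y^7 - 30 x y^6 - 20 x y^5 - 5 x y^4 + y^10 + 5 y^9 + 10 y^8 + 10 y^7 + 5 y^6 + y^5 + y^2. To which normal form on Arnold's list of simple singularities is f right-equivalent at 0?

A_{4}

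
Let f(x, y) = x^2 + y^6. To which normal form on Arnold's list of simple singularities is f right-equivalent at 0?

A_5

The Hessian of f at 0 has rank 1. Corank 1: A-series; mu = 5 gives A_5.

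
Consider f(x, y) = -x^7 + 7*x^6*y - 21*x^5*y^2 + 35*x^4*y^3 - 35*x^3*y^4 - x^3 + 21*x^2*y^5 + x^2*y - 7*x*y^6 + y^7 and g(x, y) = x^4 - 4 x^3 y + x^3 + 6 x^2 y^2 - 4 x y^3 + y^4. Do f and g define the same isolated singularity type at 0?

The Hessian of f at 0 has rank 0. Corank 2; j^3 = -x^2*(x - y) has shape L^2 M (L != M), so D-series; mu = 8 gives D_8. The Hessian of g at 0 has rank 0. Corank 2; j^3 = x^3 is a perfect cube, so E-series; the 4-jet and mu = 6 give E_6. f is D_8 but g is E_6, hence not right-equivalent.

No.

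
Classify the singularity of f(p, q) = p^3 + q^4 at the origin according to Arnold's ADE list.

E_6

The Hessian of f at 0 has rank 0. Corank 2; j^3 = p^3 is a perfect cube, so E-series; the 4-jet and mu = 6 give E_6.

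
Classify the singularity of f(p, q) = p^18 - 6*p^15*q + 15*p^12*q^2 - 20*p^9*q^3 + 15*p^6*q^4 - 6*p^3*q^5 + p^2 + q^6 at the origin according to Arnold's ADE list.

A_5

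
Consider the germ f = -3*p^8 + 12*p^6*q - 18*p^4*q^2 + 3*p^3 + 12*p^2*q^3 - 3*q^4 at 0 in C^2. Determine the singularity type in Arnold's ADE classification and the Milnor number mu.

The Hessian of f at 0 is [[0, 0], [0, 0]] with rank 0, so corank 2. A Groebner basis of the Jacobian ideal J(f) in C{p,q} is {q^3, p^2}; counting standard monomials gives mu = 6. Corank 2; j^3 = 3*p^3 is a perfect cube, so E-series; the 4-jet and mu = 6 give E_6.

Type E_6, Milnor number mu = 6.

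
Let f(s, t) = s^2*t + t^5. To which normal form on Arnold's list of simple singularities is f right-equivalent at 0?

D_{6}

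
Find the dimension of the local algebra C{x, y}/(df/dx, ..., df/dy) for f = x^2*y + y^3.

4

The Hessian of f at 0 has rank 0. Corank 2; j^3 = y*(x^2 + y^2) splits into three distinct lines over C (the quadratic factor has nonzero discriminant), so D_4.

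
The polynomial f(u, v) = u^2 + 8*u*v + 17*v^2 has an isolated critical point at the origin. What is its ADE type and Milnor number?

Type A1, Milnor number mu = 1.

The Hessian of f at 0 is [[2, 8], [8, 34]] with rank 2, so corank 0. A Groebner basis of the Jacobian ideal J(f) in C{u,v} is {u, v}; counting standard monomials gives mu = 1. Corank 0: nondegenerate Morse point, so A_1.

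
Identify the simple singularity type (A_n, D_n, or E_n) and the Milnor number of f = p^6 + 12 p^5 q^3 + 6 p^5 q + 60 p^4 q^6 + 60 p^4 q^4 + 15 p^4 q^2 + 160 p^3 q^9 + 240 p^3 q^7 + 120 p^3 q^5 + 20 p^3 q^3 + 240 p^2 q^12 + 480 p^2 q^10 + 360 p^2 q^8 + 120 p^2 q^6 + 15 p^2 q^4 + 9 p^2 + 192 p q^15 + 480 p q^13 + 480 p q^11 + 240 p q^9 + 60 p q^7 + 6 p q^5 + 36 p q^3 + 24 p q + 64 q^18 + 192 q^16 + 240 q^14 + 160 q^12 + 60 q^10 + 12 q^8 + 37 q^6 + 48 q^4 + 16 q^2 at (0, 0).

Type A5, Milnor number mu = 5.

The Hessian of f at 0 has rank 1. Corank 1: A-series; mu = 5 gives A_5.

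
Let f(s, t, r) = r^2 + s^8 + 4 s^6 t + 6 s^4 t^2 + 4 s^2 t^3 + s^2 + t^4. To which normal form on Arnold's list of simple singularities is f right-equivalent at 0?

A_3

The Hessian of f at 0 is [[2, 0, 0], [0, 0, 0], [0, 0, 2]] with rank 2, so corank 1. A Groebner basis of the Jacobian ideal J(f) in C{s,t,r} is {t^3, s, r}; counting standard monomials gives mu = 3. Corank 1: A-series; mu = 3 gives A_3.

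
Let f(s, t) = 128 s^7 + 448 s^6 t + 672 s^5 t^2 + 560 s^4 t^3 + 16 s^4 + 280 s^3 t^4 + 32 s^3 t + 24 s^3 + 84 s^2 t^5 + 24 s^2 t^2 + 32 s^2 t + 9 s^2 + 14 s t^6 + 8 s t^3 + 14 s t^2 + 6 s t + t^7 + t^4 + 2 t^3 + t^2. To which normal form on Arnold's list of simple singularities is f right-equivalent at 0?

The Hessian of f at 0 is [[18, 6], [6, 2]] with rank 1, so corank 1. A Groebner basis of the Jacobian ideal J(f) in C{s,t} is {-567*s*t - 3645*s/4 + t^4 - 6*t^3 - 891*t^2/4 - 1215*t/4, s*t^2 + 6*s*t + 27*s/4 + 4*t^3/9 + 9*t^2/4 + 9*t/4, s^2 + s*t + 3*s/4 + t^2/4 + t/4}; counting standard monomials gives mu = 6. Corank 1: A-series; mu = 6 gives A_6.

A_{6}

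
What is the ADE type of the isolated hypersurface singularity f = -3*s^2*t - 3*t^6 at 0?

D7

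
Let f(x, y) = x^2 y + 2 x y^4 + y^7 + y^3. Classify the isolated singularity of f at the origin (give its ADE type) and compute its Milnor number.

The Hessian of f at 0 is [[0, 0], [0, 0]] with rank 0, so corank 2. A Groebner basis of the Jacobian ideal J(f) in C{x,y} is {y^3, x^2 + 3*y^2, x*y}; counting standard monomials gives mu = 4. Corank 2; j^3 = y*(x^2 + y^2) splits into three distinct lines over C (the quadratic factor has nonzero discriminant), so D_4.

Type D_4, Milnor number mu = 4.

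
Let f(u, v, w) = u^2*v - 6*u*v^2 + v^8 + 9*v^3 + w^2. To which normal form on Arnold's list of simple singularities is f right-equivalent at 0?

D_{9}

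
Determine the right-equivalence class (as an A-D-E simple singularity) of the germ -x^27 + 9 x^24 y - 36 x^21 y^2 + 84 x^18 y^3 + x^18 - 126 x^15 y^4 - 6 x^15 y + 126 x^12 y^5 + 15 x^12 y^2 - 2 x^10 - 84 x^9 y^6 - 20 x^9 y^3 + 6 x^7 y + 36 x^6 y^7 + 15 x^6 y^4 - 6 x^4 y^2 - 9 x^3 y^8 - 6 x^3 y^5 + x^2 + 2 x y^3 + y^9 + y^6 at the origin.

A_8

The Hessian of f at 0 has rank 1. Corank 1: A-series; mu = 8 gives A_8.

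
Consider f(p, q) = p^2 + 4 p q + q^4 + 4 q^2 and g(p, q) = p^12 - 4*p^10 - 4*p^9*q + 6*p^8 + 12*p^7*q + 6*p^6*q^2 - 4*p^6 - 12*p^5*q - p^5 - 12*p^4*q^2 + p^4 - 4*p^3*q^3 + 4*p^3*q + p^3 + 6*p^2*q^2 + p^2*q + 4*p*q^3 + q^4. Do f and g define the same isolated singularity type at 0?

No.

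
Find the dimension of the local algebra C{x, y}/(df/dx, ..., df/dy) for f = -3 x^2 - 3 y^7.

The Hessian of f at 0 has rank 1. Corank 1: A-series; mu = 6 gives A_6.

6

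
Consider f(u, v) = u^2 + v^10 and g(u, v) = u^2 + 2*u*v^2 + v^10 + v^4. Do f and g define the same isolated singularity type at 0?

The Hessian of f at 0 has rank 1. Corank 1: A-series; mu = 9 gives A_9. The Hessian of g at 0 has rank 1. Corank 1: A-series; mu = 9 gives A_9. Both have type A_9, hence right-equivalent.

Yes.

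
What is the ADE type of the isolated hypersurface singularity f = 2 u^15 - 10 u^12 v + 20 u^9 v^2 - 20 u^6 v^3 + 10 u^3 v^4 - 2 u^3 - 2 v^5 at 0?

E_8

The Hessian of f at 0 is [[0, 0], [0, 0]] with rank 0, so corank 2. A Groebner basis of the Jacobian ideal J(f) in C{u,v} is {v^4, u^2}; counting standard monomials gives mu = 8. Corank 2; j^3 = -2*u^3 is a perfect cube, so E-series; the 5-jet and mu = 8 give E_8.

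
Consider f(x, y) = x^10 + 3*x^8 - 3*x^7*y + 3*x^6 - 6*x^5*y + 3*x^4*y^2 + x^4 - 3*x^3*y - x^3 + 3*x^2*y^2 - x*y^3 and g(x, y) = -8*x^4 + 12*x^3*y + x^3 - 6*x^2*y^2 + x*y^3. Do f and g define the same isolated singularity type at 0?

The Hessian of f at 0 has rank 0. Corank 2; j^3 = -x^3 is a perfect cube, so E-series; the 4-jet and mu = 7 give E_7. The Hessian of g at 0 has rank 0. Corank 2; j^3 = x^3 is a perfect cube, so E-series; the 4-jet and mu = 7 give E_7. Both have type E_7, hence right-equivalent.

Yes.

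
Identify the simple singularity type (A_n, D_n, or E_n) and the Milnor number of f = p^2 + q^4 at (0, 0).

Type A3, Milnor number mu = 3.

The Hessian of f at 0 is [[2, 0], [0, 0]] with rank 1, so corank 1. A Groebner basis of the Jacobian ideal J(f) in C{p,q} is {q^3, p}; counting standard monomials gives mu = 3. Corank 1: A-series; mu = 3 gives A_3.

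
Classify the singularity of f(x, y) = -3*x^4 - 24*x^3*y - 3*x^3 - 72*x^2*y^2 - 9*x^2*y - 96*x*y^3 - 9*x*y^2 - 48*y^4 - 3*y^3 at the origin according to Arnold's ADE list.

The Hessian of f at 0 has rank 0. Corank 2; j^3 = -3*(x + y)^3 is a perfect cube, so E-series; the 4-jet and mu = 6 give E_6.

E_{6}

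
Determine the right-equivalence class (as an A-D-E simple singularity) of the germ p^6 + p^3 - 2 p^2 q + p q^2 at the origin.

D_7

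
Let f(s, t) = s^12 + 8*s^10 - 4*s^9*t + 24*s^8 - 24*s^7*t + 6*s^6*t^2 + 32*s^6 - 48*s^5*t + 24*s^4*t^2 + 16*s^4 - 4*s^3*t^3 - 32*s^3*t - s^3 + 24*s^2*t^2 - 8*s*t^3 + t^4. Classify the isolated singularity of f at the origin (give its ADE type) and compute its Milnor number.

Type E_6, Milnor number mu = 6.

The Hessian of f at 0 has rank 0. Corank 2; j^3 = -s^3 is a perfect cube, so E-series; the 4-jet and mu = 6 give E_6.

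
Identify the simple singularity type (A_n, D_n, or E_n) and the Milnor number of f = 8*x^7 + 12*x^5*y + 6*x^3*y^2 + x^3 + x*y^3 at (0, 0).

Type E7, Milnor number mu = 7.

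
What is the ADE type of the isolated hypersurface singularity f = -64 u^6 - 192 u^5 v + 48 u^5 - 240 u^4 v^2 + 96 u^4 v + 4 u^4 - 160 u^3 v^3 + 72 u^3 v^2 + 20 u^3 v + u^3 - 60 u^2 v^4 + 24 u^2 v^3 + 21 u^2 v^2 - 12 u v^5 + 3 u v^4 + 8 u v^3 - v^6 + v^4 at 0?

E_6

The Hessian of f at 0 has rank 0. Corank 2; j^3 = u^3 is a perfect cube, so E-series; the 4-jet and mu = 6 give E_6.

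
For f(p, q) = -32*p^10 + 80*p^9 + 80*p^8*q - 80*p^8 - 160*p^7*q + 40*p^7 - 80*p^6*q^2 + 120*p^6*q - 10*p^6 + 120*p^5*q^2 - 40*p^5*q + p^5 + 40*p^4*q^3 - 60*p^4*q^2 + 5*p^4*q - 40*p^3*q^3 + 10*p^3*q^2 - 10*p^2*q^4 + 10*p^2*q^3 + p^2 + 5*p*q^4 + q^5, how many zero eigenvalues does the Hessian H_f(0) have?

Hessian at 0 has rank 1.

1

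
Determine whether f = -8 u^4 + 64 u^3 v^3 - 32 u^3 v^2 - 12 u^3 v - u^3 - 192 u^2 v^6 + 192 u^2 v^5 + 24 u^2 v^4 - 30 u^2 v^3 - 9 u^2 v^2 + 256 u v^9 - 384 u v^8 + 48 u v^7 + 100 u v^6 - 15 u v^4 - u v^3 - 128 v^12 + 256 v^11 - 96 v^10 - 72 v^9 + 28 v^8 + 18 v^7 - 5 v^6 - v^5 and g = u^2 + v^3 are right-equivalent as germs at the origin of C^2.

No.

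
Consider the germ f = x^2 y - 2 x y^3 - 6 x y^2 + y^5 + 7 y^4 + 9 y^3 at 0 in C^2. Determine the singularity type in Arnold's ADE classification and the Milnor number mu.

Type D5, Milnor number mu = 5.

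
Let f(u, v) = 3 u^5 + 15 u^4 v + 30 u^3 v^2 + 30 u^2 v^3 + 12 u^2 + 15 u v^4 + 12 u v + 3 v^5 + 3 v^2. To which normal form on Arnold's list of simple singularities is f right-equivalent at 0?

The Hessian of f at 0 is [[24, 12], [12, 6]] with rank 1, so corank 1. A Groebner basis of the Jacobian ideal J(f) in C{u,v} is {v^4, u + v/2}; counting standard monomials gives mu = 4. Corank 1: A-series; mu = 4 gives A_4.

A4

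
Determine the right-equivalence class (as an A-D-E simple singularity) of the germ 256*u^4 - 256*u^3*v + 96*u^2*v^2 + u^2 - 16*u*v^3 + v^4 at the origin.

The Hessian of f at 0 has rank 1. Corank 1: A-series; mu = 3 gives A_3.

A3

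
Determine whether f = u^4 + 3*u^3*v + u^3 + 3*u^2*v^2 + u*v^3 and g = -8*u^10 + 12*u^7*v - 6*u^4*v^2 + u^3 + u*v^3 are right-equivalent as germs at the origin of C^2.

Yes.

The Hessian of f at 0 has rank 0. Corank 2; j^3 = u^3 is a perfect cube, so E-series; the 4-jet and mu = 7 give E_7. The Hessian of g at 0 has rank 0. Corank 2; j^3 = u^3 is a perfect cube, so E-series; the 4-jet and mu = 7 give E_7. Both have type E_7, hence right-equivalent.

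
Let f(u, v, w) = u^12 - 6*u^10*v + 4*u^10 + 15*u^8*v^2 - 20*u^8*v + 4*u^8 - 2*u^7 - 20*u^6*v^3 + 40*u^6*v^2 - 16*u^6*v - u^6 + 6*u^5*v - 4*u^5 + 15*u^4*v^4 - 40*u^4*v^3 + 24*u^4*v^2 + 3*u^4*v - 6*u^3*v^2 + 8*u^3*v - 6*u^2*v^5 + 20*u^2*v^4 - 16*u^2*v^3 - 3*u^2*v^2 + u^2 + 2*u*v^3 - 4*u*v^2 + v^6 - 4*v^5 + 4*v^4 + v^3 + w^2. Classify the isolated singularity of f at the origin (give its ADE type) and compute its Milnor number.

Type A2, Milnor number mu = 2.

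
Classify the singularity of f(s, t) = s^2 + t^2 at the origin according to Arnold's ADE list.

A1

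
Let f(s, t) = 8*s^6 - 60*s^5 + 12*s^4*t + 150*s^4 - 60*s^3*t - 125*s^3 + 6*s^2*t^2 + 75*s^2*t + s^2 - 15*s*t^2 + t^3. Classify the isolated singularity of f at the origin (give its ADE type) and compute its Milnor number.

The Hessian of f at 0 has rank 1. Corank 1: A-series; mu = 2 gives A_2.

Type A_2, Milnor number mu = 2.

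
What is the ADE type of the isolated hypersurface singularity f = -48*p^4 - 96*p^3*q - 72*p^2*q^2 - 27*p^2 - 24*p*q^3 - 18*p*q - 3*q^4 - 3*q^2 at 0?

The Hessian of f at 0 has rank 1. Corank 1: A-series; mu = 3 gives A_3.

A_{3}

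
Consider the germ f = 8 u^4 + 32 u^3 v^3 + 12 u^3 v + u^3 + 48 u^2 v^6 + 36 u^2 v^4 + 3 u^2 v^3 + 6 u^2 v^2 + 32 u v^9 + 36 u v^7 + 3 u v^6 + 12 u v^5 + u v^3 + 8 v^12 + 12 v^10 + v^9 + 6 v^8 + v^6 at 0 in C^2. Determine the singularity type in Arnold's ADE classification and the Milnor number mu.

The Hessian of f at 0 has rank 0. Corank 2; j^3 = u^3 is a perfect cube, so E-series; the 4-jet and mu = 7 give E_7.

Type E_7, Milnor number mu = 7.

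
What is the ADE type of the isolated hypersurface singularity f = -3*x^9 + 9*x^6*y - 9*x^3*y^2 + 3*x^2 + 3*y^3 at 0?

The Hessian of f at 0 has rank 1. Corank 1: A-series; mu = 2 gives A_2.

A_{2}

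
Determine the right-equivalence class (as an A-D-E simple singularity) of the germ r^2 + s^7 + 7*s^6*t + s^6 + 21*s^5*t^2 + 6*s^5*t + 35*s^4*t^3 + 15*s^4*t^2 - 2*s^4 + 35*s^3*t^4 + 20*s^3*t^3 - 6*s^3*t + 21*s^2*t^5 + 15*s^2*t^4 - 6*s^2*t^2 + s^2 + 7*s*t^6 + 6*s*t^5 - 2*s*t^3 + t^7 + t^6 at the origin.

A6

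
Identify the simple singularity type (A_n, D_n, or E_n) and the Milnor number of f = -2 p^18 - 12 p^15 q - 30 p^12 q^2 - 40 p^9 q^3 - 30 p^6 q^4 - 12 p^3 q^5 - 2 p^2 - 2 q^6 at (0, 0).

Type A5, Milnor number mu = 5.

The Hessian of f at 0 has rank 1. Corank 1: A-series; mu = 5 gives A_5.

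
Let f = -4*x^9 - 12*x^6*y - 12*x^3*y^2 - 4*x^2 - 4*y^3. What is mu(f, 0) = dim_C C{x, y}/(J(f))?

The Hessian of f at 0 is [[-8, 0], [0, 0]] with rank 1, so corank 1. A Groebner basis of the Jacobian ideal J(f) in C{x,y} is {y^2, x}; counting standard monomials gives mu = 2. Corank 1: A-series; mu = 2 gives A_2.

2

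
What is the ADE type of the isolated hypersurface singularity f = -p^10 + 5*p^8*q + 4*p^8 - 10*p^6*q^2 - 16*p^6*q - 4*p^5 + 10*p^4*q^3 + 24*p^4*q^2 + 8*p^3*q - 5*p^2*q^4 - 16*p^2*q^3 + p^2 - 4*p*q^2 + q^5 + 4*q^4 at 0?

A_{4}

The Hessian of f at 0 is [[2, 0], [0, 0]] with rank 1, so corank 1. A Groebner basis of the Jacobian ideal J(f) in C{p,q} is {p^2, -p/2 + q^2}; counting standard monomials gives mu = 4. Corank 1: A-series; mu = 4 gives A_4.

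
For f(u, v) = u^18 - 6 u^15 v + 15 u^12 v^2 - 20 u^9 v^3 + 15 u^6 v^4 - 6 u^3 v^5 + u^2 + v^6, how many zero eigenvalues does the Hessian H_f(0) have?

Hessian at 0 has rank 1.

1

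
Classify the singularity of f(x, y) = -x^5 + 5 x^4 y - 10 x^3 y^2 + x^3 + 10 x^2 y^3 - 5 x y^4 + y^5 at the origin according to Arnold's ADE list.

E_{8}

The Hessian of f at 0 is [[0, 0], [0, 0]] with rank 0, so corank 2. A Groebner basis of the Jacobian ideal J(f) in C{x,y} is {y^5, x*y^3 - y^4/4, x^2}; counting standard monomials gives mu = 8. Corank 2; j^3 = x^3 is a perfect cube, so E-series; the 5-jet and mu = 8 give E_8.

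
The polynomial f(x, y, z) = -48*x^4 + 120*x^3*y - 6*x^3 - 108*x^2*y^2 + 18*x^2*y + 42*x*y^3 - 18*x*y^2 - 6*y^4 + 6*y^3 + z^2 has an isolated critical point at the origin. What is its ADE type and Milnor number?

Type E_{7}, Milnor number mu = 7.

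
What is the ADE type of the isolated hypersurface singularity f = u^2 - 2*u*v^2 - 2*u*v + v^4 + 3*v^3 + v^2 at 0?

The Hessian of f at 0 is [[2, -2], [-2, 2]] with rank 1, so corank 1. A Groebner basis of the Jacobian ideal J(f) in C{u,v} is {v^2, u - v}; counting standard monomials gives mu = 2. Corank 1: A-series; mu = 2 gives A_2.

A2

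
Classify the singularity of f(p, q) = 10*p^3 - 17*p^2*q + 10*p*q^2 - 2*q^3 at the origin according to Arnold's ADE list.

The Hessian of f at 0 is [[0, 0], [0, 0]] with rank 0, so corank 2. A Groebner basis of the Jacobian ideal J(f) in C{p,q} is {q^3, p^2 - 2*q^2/11, p*q - 5*q^2/11}; counting standard monomials gives mu = 4. Corank 2; j^3 = (2*p - q)*(5*p^2 - 6*p*q + 2*q^2) splits into three distinct lines over C (the quadratic factor has nonzero discriminant), so D_4.

D_4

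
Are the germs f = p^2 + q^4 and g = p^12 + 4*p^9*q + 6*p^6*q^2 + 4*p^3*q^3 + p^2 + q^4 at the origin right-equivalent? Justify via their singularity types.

The Hessian of f at 0 has rank 1. Corank 1: A-series; mu = 3 gives A_3. The Hessian of g at 0 has rank 1. Corank 1: A-series; mu = 3 gives A_3. Both have type A_3, hence right-equivalent.

Yes.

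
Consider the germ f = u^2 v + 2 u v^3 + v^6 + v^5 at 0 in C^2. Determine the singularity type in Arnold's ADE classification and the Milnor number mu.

Type D_{7}, Milnor number mu = 7.

The Hessian of f at 0 is [[0, 0], [0, 0]] with rank 0, so corank 2. A Groebner basis of the Jacobian ideal J(f) in C{u,v} is {u^3, u^2*v + u^2/6 + u*v^2/6, u*v + v^3}; counting standard monomials gives mu = 7. Corank 2; j^3 = u^2*v has shape L^2 M (L != M), so D-series; mu = 7 gives D_7.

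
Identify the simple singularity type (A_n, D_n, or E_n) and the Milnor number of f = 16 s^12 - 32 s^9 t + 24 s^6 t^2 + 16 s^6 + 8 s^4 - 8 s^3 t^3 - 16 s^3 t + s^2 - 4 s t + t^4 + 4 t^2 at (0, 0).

The Hessian of f at 0 is [[2, -4], [-4, 8]] with rank 1, so corank 1. A Groebner basis of the Jacobian ideal J(f) in C{s,t} is {t^3, s - 2*t}; counting standard monomials gives mu = 3. Corank 1: A-series; mu = 3 gives A_3.

Type A_{3}, Milnor number mu = 3.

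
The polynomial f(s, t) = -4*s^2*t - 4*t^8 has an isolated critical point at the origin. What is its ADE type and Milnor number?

Type D_9, Milnor number mu = 9.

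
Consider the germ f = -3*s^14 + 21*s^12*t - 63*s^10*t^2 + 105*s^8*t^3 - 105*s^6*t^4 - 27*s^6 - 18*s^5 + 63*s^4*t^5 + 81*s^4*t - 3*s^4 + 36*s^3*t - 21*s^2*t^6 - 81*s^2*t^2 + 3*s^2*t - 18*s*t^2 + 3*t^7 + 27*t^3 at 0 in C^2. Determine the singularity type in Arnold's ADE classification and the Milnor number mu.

Type D8, Milnor number mu = 8.

The Hessian of f at 0 has rank 0. Corank 2; j^3 = 3*t*(s - 3*t)^2 has shape L^2 M (L != M), so D-series; mu = 8 gives D_8.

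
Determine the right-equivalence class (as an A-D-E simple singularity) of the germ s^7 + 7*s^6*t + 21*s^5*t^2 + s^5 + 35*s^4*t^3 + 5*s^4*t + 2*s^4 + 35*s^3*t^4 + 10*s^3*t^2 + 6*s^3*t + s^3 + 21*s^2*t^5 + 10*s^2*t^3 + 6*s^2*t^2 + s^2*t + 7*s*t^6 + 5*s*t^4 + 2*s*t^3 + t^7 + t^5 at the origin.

D8

The Hessian of f at 0 has rank 0. Corank 2; j^3 = s^2*(s + t) has shape L^2 M (L != M), so D-series; mu = 8 gives D_8.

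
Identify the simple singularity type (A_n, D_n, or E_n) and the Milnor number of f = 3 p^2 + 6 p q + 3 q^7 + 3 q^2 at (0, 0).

The Hessian of f at 0 has rank 1. Corank 1: A-series; mu = 6 gives A_6.

Type A_{6}, Milnor number mu = 6.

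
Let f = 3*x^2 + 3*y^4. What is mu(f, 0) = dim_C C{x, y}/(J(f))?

3

The Hessian of f at 0 is [[6, 0], [0, 0]] with rank 1, so corank 1. A Groebner basis of the Jacobian ideal J(f) in C{x,y} is {y^3, x}; counting standard monomials gives mu = 3. Corank 1: A-series; mu = 3 gives A_3.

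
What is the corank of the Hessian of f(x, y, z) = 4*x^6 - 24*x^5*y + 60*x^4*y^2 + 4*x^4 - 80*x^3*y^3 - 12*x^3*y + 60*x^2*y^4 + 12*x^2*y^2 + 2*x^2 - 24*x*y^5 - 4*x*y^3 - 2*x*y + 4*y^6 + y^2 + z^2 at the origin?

Hessian at 0 has rank 3.

0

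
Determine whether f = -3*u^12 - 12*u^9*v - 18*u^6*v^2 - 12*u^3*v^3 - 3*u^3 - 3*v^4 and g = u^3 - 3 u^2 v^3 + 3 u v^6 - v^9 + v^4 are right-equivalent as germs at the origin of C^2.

Yes.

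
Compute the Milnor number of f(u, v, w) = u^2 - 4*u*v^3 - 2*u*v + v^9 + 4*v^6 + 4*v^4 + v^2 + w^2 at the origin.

The Hessian of f at 0 has rank 2. Corank 1: A-series; mu = 8 gives A_8.

8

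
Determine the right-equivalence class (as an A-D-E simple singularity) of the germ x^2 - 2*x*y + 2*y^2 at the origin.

The Hessian of f at 0 has rank 2. Corank 0: nondegenerate Morse point, so A_1.

A_{1}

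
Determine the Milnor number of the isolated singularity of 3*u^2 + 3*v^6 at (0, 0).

5

The Hessian of f at 0 is [[6, 0], [0, 0]] with rank 1, so corank 1. A Groebner basis of the Jacobian ideal J(f) in C{u,v} is {v^5, u}; counting standard monomials gives mu = 5. Corank 1: A-series; mu = 5 gives A_5.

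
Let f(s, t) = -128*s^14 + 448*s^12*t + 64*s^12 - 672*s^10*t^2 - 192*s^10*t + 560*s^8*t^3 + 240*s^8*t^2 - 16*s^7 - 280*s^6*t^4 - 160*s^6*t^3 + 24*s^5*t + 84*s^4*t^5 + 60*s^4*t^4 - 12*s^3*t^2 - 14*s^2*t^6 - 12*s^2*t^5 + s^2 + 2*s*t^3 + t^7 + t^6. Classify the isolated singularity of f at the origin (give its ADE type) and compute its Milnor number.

The Hessian of f at 0 is [[2, 0], [0, 0]] with rank 1, so corank 1. A Groebner basis of the Jacobian ideal J(f) in C{s,t} is {s + t^3, s^2}; counting standard monomials gives mu = 6. Corank 1: A-series; mu = 6 gives A_6.

Type A_{6}, Milnor number mu = 6.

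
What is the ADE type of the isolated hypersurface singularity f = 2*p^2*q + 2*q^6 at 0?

The Hessian of f at 0 has rank 0. Corank 2; j^3 = 2*p^2*q has shape L^2 M (L != M), so D-series; mu = 7 gives D_7.

D_7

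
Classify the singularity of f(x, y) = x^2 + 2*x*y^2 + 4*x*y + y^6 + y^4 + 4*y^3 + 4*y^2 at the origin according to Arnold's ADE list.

A5

The Hessian of f at 0 has rank 1. Corank 1: A-series; mu = 5 gives A_5.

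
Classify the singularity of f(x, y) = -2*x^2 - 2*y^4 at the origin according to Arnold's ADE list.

A_{3}

The Hessian of f at 0 has rank 1. Corank 1: A-series; mu = 3 gives A_3.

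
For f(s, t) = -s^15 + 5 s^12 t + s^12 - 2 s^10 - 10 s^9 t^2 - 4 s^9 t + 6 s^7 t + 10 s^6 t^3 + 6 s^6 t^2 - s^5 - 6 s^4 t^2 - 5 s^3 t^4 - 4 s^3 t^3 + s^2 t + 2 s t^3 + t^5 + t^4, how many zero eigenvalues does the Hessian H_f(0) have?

The Hessian at 0 is [[0, 0], [0, 0]] of rank 0; hence corank 2.

2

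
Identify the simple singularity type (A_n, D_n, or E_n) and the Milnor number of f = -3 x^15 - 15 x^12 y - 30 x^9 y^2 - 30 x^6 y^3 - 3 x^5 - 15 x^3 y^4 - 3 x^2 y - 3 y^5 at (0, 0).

Type D6, Milnor number mu = 6.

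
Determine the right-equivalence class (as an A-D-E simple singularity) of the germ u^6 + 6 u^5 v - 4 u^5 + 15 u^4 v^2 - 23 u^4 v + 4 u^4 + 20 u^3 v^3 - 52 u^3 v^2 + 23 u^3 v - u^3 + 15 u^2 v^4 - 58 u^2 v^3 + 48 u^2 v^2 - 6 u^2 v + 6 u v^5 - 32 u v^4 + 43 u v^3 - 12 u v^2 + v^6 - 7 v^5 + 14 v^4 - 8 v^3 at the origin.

E_{7}

The Hessian of f at 0 has rank 0. Corank 2; j^3 = -(u + 2*v)^3 is a perfect cube, so E-series; the 4-jet and mu = 7 give E_7.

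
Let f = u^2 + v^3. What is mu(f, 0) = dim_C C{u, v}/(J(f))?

2

The Hessian of f at 0 is [[2, 0], [0, 0]] with rank 1, so corank 1. A Groebner basis of the Jacobian ideal J(f) in C{u,v} is {v^2, u}; counting standard monomials gives mu = 2. Corank 1: A-series; mu = 2 gives A_2.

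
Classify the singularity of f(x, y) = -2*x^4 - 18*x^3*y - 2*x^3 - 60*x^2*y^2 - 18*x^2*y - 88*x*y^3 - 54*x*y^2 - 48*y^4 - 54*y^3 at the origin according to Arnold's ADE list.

E_7

The Hessian of f at 0 is [[0, 0], [0, 0]] with rank 0, so corank 2. A Groebner basis of the Jacobian ideal J(f) in C{x,y} is {3*x^2 + 18*x*y + y^4 - y^3 + 27*y^2, x^3 + 45*x^2 + 270*x*y + 12*y^3 + 405*y^2, x^2*y - 11*x^2 - 66*x*y - 16*y^3/3 - 99*y^2, 2*x^2 + x*y^2 + 12*x*y + 7*y^3/3 + 18*y^2}; counting standard monomials gives mu = 7. Corank 2; j^3 = -2*(x + 3*y)^3 is a perfect cube, so E-series; the 4-jet and mu = 7 give E_7.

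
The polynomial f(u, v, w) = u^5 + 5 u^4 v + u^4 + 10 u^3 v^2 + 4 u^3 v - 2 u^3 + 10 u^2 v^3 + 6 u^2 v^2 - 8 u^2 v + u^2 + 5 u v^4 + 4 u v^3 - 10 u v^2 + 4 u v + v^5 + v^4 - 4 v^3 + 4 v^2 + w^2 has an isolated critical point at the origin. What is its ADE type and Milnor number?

Type A_{4}, Milnor number mu = 4.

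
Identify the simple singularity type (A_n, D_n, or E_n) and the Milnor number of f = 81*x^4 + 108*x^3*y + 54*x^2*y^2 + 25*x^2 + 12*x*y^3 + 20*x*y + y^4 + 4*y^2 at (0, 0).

Type A_{3}, Milnor number mu = 3.

The Hessian of f at 0 has rank 1. Corank 1: A-series; mu = 3 gives A_3.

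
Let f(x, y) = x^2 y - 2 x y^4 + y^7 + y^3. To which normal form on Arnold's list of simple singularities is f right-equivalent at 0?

D4

The Hessian of f at 0 has rank 0. Corank 2; j^3 = y*(x^2 + y^2) splits into three distinct lines over C (the quadratic factor has nonzero discriminant), so D_4.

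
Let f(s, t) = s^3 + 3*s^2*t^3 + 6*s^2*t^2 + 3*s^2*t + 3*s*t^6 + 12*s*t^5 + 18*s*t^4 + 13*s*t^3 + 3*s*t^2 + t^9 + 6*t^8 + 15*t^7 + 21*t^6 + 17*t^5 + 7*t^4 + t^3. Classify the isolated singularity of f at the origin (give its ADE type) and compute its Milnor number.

The Hessian of f at 0 is [[0, 0], [0, 0]] with rank 0, so corank 2. A Groebner basis of the Jacobian ideal J(f) in C{s,t} is {-s^2/4 - s*t/2 + t^4 - t^3/12 - t^2/4, s^3 + 5*s^2/4 + 5*s*t/2 + 17*t^3/12 + 5*t^2/4, s^2*t - 11*s^2/12 - 11*s*t/6 - 47*t^3/36 - 11*t^2/12, s^2/2 + s*t^2 + s*t + 7*t^3/6 + t^2/2}; counting standard monomials gives mu = 7. Corank 2; j^3 = (s + t)^3 is a perfect cube, so E-series; the 4-jet and mu = 7 give E_7.

Type E_{7}, Milnor number mu = 7.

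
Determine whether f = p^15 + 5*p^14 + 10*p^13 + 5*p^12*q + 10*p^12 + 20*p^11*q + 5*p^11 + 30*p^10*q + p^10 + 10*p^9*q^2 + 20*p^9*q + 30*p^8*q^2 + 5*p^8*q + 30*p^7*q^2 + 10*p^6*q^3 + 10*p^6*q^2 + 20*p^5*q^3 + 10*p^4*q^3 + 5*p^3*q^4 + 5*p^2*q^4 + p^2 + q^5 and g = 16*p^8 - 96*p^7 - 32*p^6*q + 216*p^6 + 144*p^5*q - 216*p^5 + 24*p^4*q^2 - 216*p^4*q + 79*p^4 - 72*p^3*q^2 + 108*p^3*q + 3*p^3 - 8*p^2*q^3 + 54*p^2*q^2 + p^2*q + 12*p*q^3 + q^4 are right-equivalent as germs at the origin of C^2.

The Hessian of f at 0 has rank 1. Corank 1: A-series; mu = 4 gives A_4. The Hessian of g at 0 has rank 0. Corank 2; j^3 = p^2*(3*p + q) has shape L^2 M (L != M), so D-series; mu = 5 gives D_5. f is A_4 but g is D_5, hence not right-equivalent.

No.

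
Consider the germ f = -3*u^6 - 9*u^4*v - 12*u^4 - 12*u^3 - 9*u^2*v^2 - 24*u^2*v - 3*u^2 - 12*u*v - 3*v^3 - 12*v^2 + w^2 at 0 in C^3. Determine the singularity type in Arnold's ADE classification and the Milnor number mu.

The Hessian of f at 0 has rank 2. Corank 1: A-series; mu = 2 gives A_2.

Type A_{2}, Milnor number mu = 2.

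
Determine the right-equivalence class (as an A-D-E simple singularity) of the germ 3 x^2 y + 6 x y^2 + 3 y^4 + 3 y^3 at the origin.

The Hessian of f at 0 has rank 0. Corank 2; j^3 = 3*y*(x + y)^2 has shape L^2 M (L != M), so D-series; mu = 5 gives D_5.

D_5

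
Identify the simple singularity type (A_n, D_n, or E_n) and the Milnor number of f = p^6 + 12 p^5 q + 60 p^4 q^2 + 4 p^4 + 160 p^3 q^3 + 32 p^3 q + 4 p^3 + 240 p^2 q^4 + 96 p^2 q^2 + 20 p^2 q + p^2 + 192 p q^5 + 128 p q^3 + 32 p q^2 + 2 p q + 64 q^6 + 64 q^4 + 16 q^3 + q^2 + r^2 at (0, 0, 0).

Type A_{5}, Milnor number mu = 5.

The Hessian of f at 0 is [[2, 2, 0], [2, 2, 0], [0, 0, 2]] with rank 2, so corank 1. A Groebner basis of the Jacobian ideal J(f) in C{p,q,r} is {p*q^2 - 7*p*q/2 - 3*p/4 - 5*q^2 - 3*q/4, 5*p*q/2 + p/2 + q^3 + 7*q^2/2 + q/2, p^2 + 4*p*q + p/2 + 4*q^2 + q/2, r}; counting standard monomials gives mu = 5. Corank 1: A-series; mu = 5 gives A_5.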